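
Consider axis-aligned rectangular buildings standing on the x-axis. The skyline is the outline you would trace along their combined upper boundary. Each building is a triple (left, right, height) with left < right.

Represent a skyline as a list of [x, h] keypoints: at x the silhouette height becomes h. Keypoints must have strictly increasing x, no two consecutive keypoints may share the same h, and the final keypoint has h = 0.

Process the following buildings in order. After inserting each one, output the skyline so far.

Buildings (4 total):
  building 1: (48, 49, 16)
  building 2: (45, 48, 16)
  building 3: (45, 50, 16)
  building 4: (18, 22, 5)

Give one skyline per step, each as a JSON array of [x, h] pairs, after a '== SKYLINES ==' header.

== SKYLINES ==
[[48,16],[49,0]]
[[45,16],[49,0]]
[[45,16],[50,0]]
[[18,5],[22,0],[45,16],[50,0]]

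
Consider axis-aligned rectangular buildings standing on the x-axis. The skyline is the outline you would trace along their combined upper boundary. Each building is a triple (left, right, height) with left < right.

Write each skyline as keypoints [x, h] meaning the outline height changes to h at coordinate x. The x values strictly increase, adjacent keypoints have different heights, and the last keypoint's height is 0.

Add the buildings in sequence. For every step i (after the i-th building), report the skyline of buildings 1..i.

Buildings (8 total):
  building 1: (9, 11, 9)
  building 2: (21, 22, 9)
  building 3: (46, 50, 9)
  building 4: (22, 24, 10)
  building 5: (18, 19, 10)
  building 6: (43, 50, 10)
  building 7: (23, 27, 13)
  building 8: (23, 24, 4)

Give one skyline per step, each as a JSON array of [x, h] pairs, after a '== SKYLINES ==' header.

== SKYLINES ==
[[9,9],[11,0]]
[[9,9],[11,0],[21,9],[22,0]]
[[9,9],[11,0],[21,9],[22,0],[46,9],[50,0]]
[[9,9],[11,0],[21,9],[22,10],[24,0],[46,9],[50,0]]
[[9,9],[11,0],[18,10],[19,0],[21,9],[22,10],[24,0],[46,9],[50,0]]
[[9,9],[11,0],[18,10],[19,0],[21,9],[22,10],[24,0],[43,10],[50,0]]
[[9,9],[11,0],[18,10],[19,0],[21,9],[22,10],[23,13],[27,0],[43,10],[50,0]]
[[9,9],[11,0],[18,10],[19,0],[21,9],[22,10],[23,13],[27,0],[43,10],[50,0]]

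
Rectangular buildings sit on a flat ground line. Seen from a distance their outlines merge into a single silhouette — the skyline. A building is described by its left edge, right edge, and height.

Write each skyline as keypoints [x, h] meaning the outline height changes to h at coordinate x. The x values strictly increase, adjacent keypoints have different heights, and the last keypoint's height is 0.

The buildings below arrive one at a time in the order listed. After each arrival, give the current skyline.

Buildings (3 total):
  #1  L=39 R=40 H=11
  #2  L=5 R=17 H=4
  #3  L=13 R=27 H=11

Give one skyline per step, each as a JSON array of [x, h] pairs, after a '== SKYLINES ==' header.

== SKYLINES ==
[[39,11],[40,0]]
[[5,4],[17,0],[39,11],[40,0]]
[[5,4],[13,11],[27,0],[39,11],[40,0]]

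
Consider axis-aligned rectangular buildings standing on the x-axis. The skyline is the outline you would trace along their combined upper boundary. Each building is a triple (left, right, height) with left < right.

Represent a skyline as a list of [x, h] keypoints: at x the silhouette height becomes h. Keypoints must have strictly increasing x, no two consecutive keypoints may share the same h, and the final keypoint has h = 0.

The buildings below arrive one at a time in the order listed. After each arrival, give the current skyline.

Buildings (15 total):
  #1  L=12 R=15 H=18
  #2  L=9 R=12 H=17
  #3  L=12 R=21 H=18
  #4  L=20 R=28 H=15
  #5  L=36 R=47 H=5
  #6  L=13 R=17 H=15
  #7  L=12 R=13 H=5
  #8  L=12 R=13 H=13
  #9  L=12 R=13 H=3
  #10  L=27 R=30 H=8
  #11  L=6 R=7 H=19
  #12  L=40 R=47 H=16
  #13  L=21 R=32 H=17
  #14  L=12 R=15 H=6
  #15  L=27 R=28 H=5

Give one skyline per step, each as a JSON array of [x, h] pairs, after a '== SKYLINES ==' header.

== SKYLINES ==
[[12,18],[15,0]]
[[9,17],[12,18],[15,0]]
[[9,17],[12,18],[21,0]]
[[9,17],[12,18],[21,15],[28,0]]
[[9,17],[12,18],[21,15],[28,0],[36,5],[47,0]]
[[9,17],[12,18],[21,15],[28,0],[36,5],[47,0]]
[[9,17],[12,18],[21,15],[28,0],[36,5],[47,0]]
[[9,17],[12,18],[21,15],[28,0],[36,5],[47,0]]
[[9,17],[12,18],[21,15],[28,0],[36,5],[47,0]]
[[9,17],[12,18],[21,15],[28,8],[30,0],[36,5],[47,0]]
[[6,19],[7,0],[9,17],[12,18],[21,15],[28,8],[30,0],[36,5],[47,0]]
[[6,19],[7,0],[9,17],[12,18],[21,15],[28,8],[30,0],[36,5],[40,16],[47,0]]
[[6,19],[7,0],[9,17],[12,18],[21,17],[32,0],[36,5],[40,16],[47,0]]
[[6,19],[7,0],[9,17],[12,18],[21,17],[32,0],[36,5],[40,16],[47,0]]
[[6,19],[7,0],[9,17],[12,18],[21,17],[32,0],[36,5],[40,16],[47,0]]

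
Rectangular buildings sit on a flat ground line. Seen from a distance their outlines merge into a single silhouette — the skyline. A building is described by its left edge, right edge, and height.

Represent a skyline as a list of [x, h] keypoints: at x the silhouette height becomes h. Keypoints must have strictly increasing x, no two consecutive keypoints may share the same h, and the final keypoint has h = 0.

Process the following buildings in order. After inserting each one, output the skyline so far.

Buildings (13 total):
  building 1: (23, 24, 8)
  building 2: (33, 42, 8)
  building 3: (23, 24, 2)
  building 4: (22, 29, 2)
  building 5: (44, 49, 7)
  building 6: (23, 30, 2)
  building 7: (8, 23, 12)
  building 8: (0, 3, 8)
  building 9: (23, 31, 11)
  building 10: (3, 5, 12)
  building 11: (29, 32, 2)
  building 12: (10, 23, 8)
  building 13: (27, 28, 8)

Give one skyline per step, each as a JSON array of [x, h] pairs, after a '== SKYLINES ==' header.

== SKYLINES ==
[[23,8],[24,0]]
[[23,8],[24,0],[33,8],[42,0]]
[[23,8],[24,0],[33,8],[42,0]]
[[22,2],[23,8],[24,2],[29,0],[33,8],[42,0]]
[[22,2],[23,8],[24,2],[29,0],[33,8],[42,0],[44,7],[49,0]]
[[22,2],[23,8],[24,2],[30,0],[33,8],[42,0],[44,7],[49,0]]
[[8,12],[23,8],[24,2],[30,0],[33,8],[42,0],[44,7],[49,0]]
[[0,8],[3,0],[8,12],[23,8],[24,2],[30,0],[33,8],[42,0],[44,7],[49,0]]
[[0,8],[3,0],[8,12],[23,11],[31,0],[33,8],[42,0],[44,7],[49,0]]
[[0,8],[3,12],[5,0],[8,12],[23,11],[31,0],[33,8],[42,0],[44,7],[49,0]]
[[0,8],[3,12],[5,0],[8,12],[23,11],[31,2],[32,0],[33,8],[42,0],[44,7],[49,0]]
[[0,8],[3,12],[5,0],[8,12],[23,11],[31,2],[32,0],[33,8],[42,0],[44,7],[49,0]]
[[0,8],[3,12],[5,0],[8,12],[23,11],[31,2],[32,0],[33,8],[42,0],[44,7],[49,0]]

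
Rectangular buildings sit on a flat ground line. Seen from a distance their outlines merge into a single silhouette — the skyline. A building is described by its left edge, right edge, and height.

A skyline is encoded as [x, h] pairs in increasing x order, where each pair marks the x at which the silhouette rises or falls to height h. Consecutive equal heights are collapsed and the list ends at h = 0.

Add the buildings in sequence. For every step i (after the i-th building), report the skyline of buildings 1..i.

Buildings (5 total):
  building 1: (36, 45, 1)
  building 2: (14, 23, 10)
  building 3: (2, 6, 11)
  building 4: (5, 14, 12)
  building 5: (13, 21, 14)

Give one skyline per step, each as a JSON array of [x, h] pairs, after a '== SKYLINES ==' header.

== SKYLINES ==
[[36,1],[45,0]]
[[14,10],[23,0],[36,1],[45,0]]
[[2,11],[6,0],[14,10],[23,0],[36,1],[45,0]]
[[2,11],[5,12],[14,10],[23,0],[36,1],[45,0]]
[[2,11],[5,12],[13,14],[21,10],[23,0],[36,1],[45,0]]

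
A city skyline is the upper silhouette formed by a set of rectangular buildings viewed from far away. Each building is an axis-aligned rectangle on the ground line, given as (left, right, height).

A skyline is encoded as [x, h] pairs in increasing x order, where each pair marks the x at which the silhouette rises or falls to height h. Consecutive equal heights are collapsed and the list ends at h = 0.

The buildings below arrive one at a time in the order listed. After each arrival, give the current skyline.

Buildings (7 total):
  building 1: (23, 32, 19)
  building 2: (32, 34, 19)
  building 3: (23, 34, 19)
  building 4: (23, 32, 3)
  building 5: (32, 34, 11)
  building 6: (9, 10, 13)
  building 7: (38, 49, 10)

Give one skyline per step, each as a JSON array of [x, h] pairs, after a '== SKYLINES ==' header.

== SKYLINES ==
[[23,19],[32,0]]
[[23,19],[34,0]]
[[23,19],[34,0]]
[[23,19],[34,0]]
[[23,19],[34,0]]
[[9,13],[10,0],[23,19],[34,0]]
[[9,13],[10,0],[23,19],[34,0],[38,10],[49,0]]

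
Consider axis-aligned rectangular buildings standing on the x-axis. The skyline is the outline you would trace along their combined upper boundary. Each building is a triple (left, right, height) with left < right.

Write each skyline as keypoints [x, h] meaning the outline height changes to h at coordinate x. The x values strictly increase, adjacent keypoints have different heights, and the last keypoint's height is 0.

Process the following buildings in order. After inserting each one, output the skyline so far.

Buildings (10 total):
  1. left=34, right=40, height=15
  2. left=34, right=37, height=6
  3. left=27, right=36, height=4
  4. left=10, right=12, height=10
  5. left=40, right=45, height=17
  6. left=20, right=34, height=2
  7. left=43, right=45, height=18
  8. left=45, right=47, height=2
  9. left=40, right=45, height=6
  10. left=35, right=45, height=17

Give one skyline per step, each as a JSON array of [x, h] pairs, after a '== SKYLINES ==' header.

== SKYLINES ==
[[34,15],[40,0]]
[[34,15],[40,0]]
[[27,4],[34,15],[40,0]]
[[10,10],[12,0],[27,4],[34,15],[40,0]]
[[10,10],[12,0],[27,4],[34,15],[40,17],[45,0]]
[[10,10],[12,0],[20,2],[27,4],[34,15],[40,17],[45,0]]
[[10,10],[12,0],[20,2],[27,4],[34,15],[40,17],[43,18],[45,0]]
[[10,10],[12,0],[20,2],[27,4],[34,15],[40,17],[43,18],[45,2],[47,0]]
[[10,10],[12,0],[20,2],[27,4],[34,15],[40,17],[43,18],[45,2],[47,0]]
[[10,10],[12,0],[20,2],[27,4],[34,15],[35,17],[43,18],[45,2],[47,0]]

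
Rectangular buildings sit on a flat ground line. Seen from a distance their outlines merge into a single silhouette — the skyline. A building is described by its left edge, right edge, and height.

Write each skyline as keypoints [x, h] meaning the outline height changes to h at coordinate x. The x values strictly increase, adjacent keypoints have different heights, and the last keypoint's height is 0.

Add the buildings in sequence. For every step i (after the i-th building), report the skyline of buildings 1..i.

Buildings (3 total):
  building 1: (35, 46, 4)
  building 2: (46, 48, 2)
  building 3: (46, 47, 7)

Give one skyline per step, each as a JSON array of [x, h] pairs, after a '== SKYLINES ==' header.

== SKYLINES ==
[[35,4],[46,0]]
[[35,4],[46,2],[48,0]]
[[35,4],[46,7],[47,2],[48,0]]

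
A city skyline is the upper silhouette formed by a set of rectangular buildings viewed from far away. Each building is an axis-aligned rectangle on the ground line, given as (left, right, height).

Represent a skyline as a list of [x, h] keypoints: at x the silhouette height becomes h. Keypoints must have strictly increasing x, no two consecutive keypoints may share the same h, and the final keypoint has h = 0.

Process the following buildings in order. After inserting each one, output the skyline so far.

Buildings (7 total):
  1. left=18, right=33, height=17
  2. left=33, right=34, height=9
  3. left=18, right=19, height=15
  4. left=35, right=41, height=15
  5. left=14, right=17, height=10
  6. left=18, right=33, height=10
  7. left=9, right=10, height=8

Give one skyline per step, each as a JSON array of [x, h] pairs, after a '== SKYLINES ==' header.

== SKYLINES ==
[[18,17],[33,0]]
[[18,17],[33,9],[34,0]]
[[18,17],[33,9],[34,0]]
[[18,17],[33,9],[34,0],[35,15],[41,0]]
[[14,10],[17,0],[18,17],[33,9],[34,0],[35,15],[41,0]]
[[14,10],[17,0],[18,17],[33,9],[34,0],[35,15],[41,0]]
[[9,8],[10,0],[14,10],[17,0],[18,17],[33,9],[34,0],[35,15],[41,0]]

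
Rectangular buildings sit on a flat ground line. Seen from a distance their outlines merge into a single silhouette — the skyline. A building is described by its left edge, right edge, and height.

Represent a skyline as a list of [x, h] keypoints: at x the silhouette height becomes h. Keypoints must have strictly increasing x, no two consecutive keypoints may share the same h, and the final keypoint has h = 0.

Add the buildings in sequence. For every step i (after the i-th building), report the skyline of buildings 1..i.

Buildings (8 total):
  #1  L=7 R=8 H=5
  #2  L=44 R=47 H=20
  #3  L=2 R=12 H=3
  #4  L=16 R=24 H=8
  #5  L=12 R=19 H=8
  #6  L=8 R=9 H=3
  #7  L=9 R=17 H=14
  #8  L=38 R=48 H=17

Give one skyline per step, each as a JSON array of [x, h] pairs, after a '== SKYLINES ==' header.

== SKYLINES ==
[[7,5],[8,0]]
[[7,5],[8,0],[44,20],[47,0]]
[[2,3],[7,5],[8,3],[12,0],[44,20],[47,0]]
[[2,3],[7,5],[8,3],[12,0],[16,8],[24,0],[44,20],[47,0]]
[[2,3],[7,5],[8,3],[12,8],[24,0],[44,20],[47,0]]
[[2,3],[7,5],[8,3],[12,8],[24,0],[44,20],[47,0]]
[[2,3],[7,5],[8,3],[9,14],[17,8],[24,0],[44,20],[47,0]]
[[2,3],[7,5],[8,3],[9,14],[17,8],[24,0],[38,17],[44,20],[47,17],[48,0]]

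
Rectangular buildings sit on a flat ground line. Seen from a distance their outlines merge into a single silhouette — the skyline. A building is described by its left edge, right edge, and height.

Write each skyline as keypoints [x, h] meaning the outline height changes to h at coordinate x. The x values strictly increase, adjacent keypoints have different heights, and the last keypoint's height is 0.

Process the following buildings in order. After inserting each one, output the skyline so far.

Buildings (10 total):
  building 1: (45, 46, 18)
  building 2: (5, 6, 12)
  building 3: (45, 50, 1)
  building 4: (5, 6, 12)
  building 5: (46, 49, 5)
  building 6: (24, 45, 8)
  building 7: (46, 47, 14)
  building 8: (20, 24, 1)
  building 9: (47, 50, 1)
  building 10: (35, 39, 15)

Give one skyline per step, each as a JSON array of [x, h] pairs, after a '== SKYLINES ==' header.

== SKYLINES ==
[[45,18],[46,0]]
[[5,12],[6,0],[45,18],[46,0]]
[[5,12],[6,0],[45,18],[46,1],[50,0]]
[[5,12],[6,0],[45,18],[46,1],[50,0]]
[[5,12],[6,0],[45,18],[46,5],[49,1],[50,0]]
[[5,12],[6,0],[24,8],[45,18],[46,5],[49,1],[50,0]]
[[5,12],[6,0],[24,8],[45,18],[46,14],[47,5],[49,1],[50,0]]
[[5,12],[6,0],[20,1],[24,8],[45,18],[46,14],[47,5],[49,1],[50,0]]
[[5,12],[6,0],[20,1],[24,8],[45,18],[46,14],[47,5],[49,1],[50,0]]
[[5,12],[6,0],[20,1],[24,8],[35,15],[39,8],[45,18],[46,14],[47,5],[49,1],[50,0]]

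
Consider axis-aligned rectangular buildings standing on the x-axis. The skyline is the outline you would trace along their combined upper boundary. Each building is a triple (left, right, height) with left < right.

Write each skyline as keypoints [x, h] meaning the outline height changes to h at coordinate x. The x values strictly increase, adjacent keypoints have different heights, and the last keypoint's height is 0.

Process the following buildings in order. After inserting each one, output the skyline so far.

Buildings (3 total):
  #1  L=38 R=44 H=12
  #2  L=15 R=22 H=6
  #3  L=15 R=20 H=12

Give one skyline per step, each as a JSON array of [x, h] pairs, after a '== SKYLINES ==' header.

== SKYLINES ==
[[38,12],[44,0]]
[[15,6],[22,0],[38,12],[44,0]]
[[15,12],[20,6],[22,0],[38,12],[44,0]]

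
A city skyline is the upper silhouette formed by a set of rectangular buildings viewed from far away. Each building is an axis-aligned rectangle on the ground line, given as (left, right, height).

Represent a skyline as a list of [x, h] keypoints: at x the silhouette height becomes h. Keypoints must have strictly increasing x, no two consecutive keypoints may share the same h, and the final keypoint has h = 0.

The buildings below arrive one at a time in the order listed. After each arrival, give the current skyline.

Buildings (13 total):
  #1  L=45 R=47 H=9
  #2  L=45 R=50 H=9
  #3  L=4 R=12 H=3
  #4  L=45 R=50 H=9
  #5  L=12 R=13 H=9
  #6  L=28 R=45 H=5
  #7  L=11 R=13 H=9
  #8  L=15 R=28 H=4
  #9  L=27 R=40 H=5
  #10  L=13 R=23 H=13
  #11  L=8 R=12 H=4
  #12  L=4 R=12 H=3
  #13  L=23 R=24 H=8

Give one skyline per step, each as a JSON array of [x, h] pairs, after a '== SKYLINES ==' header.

== SKYLINES ==
[[45,9],[47,0]]
[[45,9],[50,0]]
[[4,3],[12,0],[45,9],[50,0]]
[[4,3],[12,0],[45,9],[50,0]]
[[4,3],[12,9],[13,0],[45,9],[50,0]]
[[4,3],[12,9],[13,0],[28,5],[45,9],[50,0]]
[[4,3],[11,9],[13,0],[28,5],[45,9],[50,0]]
[[4,3],[11,9],[13,0],[15,4],[28,5],[45,9],[50,0]]
[[4,3],[11,9],[13,0],[15,4],[27,5],[45,9],[50,0]]
[[4,3],[11,9],[13,13],[23,4],[27,5],[45,9],[50,0]]
[[4,3],[8,4],[11,9],[13,13],[23,4],[27,5],[45,9],[50,0]]
[[4,3],[8,4],[11,9],[13,13],[23,4],[27,5],[45,9],[50,0]]
[[4,3],[8,4],[11,9],[13,13],[23,8],[24,4],[27,5],[45,9],[50,0]]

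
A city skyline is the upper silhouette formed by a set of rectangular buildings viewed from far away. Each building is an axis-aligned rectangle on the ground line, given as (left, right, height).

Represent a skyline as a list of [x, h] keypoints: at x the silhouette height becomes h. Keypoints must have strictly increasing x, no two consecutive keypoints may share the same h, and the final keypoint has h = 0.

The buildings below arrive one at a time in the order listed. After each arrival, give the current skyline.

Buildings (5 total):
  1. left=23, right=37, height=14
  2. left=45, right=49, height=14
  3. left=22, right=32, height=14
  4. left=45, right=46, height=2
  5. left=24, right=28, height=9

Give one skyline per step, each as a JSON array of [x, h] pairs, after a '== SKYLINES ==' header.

== SKYLINES ==
[[23,14],[37,0]]
[[23,14],[37,0],[45,14],[49,0]]
[[22,14],[37,0],[45,14],[49,0]]
[[22,14],[37,0],[45,14],[49,0]]
[[22,14],[37,0],[45,14],[49,0]]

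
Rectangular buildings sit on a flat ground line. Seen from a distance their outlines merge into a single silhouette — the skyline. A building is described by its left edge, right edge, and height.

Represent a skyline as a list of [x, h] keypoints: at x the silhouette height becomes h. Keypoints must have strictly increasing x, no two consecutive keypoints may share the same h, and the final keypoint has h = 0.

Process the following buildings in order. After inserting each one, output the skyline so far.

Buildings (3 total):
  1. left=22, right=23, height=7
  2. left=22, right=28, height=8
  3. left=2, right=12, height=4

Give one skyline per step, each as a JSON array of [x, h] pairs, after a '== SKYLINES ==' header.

== SKYLINES ==
[[22,7],[23,0]]
[[22,8],[28,0]]
[[2,4],[12,0],[22,8],[28,0]]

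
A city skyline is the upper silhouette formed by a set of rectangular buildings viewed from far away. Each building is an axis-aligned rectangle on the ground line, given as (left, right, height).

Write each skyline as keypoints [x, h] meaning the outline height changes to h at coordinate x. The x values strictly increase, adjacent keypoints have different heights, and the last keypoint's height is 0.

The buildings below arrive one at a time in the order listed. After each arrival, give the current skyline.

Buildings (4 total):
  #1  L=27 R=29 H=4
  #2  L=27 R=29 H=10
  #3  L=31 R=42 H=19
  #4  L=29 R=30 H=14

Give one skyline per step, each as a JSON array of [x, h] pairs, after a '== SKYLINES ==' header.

== SKYLINES ==
[[27,4],[29,0]]
[[27,10],[29,0]]
[[27,10],[29,0],[31,19],[42,0]]
[[27,10],[29,14],[30,0],[31,19],[42,0]]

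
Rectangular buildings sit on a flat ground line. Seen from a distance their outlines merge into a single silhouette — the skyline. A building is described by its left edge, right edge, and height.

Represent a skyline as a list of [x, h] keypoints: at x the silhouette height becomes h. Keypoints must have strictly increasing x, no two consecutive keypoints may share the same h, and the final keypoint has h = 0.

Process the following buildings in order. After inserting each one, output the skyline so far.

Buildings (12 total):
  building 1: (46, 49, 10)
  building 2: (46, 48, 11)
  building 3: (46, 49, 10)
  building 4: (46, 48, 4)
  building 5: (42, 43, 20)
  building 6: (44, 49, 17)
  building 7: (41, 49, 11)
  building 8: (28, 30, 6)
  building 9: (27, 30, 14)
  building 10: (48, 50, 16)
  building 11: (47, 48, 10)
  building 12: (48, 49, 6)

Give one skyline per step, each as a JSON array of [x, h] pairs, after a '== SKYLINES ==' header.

== SKYLINES ==
[[46,10],[49,0]]
[[46,11],[48,10],[49,0]]
[[46,11],[48,10],[49,0]]
[[46,11],[48,10],[49,0]]
[[42,20],[43,0],[46,11],[48,10],[49,0]]
[[42,20],[43,0],[44,17],[49,0]]
[[41,11],[42,20],[43,11],[44,17],[49,0]]
[[28,6],[30,0],[41,11],[42,20],[43,11],[44,17],[49,0]]
[[27,14],[30,0],[41,11],[42,20],[43,11],[44,17],[49,0]]
[[27,14],[30,0],[41,11],[42,20],[43,11],[44,17],[49,16],[50,0]]
[[27,14],[30,0],[41,11],[42,20],[43,11],[44,17],[49,16],[50,0]]
[[27,14],[30,0],[41,11],[42,20],[43,11],[44,17],[49,16],[50,0]]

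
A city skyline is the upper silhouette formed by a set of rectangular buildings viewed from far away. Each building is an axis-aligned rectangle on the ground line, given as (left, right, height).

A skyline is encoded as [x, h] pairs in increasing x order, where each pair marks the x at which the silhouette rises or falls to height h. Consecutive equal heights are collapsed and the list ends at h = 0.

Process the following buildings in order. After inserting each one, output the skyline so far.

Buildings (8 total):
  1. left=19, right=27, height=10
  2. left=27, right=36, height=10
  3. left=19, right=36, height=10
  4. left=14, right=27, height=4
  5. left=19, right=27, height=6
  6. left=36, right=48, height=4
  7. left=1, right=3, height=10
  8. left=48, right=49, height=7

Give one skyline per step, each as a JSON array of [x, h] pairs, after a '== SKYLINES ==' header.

== SKYLINES ==
[[19,10],[27,0]]
[[19,10],[36,0]]
[[19,10],[36,0]]
[[14,4],[19,10],[36,0]]
[[14,4],[19,10],[36,0]]
[[14,4],[19,10],[36,4],[48,0]]
[[1,10],[3,0],[14,4],[19,10],[36,4],[48,0]]
[[1,10],[3,0],[14,4],[19,10],[36,4],[48,7],[49,0]]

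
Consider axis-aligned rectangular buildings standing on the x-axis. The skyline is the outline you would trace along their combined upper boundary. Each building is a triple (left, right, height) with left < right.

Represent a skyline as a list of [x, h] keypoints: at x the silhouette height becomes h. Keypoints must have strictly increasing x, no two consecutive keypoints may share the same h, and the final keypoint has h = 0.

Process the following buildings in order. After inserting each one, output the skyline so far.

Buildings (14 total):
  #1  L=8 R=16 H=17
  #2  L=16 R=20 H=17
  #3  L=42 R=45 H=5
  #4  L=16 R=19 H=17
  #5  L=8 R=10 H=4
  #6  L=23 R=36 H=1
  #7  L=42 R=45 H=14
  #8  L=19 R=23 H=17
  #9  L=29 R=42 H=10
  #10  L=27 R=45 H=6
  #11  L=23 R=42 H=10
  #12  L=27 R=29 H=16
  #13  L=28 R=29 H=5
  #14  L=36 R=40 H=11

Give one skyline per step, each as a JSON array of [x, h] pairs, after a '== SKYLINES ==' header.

== SKYLINES ==
[[8,17],[16,0]]
[[8,17],[20,0]]
[[8,17],[20,0],[42,5],[45,0]]
[[8,17],[20,0],[42,5],[45,0]]
[[8,17],[20,0],[42,5],[45,0]]
[[8,17],[20,0],[23,1],[36,0],[42,5],[45,0]]
[[8,17],[20,0],[23,1],[36,0],[42,14],[45,0]]
[[8,17],[23,1],[36,0],[42,14],[45,0]]
[[8,17],[23,1],[29,10],[42,14],[45,0]]
[[8,17],[23,1],[27,6],[29,10],[42,14],[45,0]]
[[8,17],[23,10],[42,14],[45,0]]
[[8,17],[23,10],[27,16],[29,10],[42,14],[45,0]]
[[8,17],[23,10],[27,16],[29,10],[42,14],[45,0]]
[[8,17],[23,10],[27,16],[29,10],[36,11],[40,10],[42,14],[45,0]]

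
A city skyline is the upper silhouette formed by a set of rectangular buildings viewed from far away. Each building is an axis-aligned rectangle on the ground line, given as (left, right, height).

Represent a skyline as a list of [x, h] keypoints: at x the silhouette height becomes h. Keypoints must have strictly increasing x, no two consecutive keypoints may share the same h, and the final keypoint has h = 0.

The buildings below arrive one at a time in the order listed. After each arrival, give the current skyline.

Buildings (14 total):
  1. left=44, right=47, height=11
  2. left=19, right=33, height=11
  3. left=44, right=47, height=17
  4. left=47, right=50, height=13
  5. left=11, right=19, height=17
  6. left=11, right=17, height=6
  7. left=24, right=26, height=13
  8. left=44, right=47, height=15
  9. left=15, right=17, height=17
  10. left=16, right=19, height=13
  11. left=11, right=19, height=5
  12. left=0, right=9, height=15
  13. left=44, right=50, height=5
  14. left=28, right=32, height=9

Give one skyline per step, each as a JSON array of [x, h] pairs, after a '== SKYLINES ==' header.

== SKYLINES ==
[[44,11],[47,0]]
[[19,11],[33,0],[44,11],[47,0]]
[[19,11],[33,0],[44,17],[47,0]]
[[19,11],[33,0],[44,17],[47,13],[50,0]]
[[11,17],[19,11],[33,0],[44,17],[47,13],[50,0]]
[[11,17],[19,11],[33,0],[44,17],[47,13],[50,0]]
[[11,17],[19,11],[24,13],[26,11],[33,0],[44,17],[47,13],[50,0]]
[[11,17],[19,11],[24,13],[26,11],[33,0],[44,17],[47,13],[50,0]]
[[11,17],[19,11],[24,13],[26,11],[33,0],[44,17],[47,13],[50,0]]
[[11,17],[19,11],[24,13],[26,11],[33,0],[44,17],[47,13],[50,0]]
[[11,17],[19,11],[24,13],[26,11],[33,0],[44,17],[47,13],[50,0]]
[[0,15],[9,0],[11,17],[19,11],[24,13],[26,11],[33,0],[44,17],[47,13],[50,0]]
[[0,15],[9,0],[11,17],[19,11],[24,13],[26,11],[33,0],[44,17],[47,13],[50,0]]
[[0,15],[9,0],[11,17],[19,11],[24,13],[26,11],[33,0],[44,17],[47,13],[50,0]]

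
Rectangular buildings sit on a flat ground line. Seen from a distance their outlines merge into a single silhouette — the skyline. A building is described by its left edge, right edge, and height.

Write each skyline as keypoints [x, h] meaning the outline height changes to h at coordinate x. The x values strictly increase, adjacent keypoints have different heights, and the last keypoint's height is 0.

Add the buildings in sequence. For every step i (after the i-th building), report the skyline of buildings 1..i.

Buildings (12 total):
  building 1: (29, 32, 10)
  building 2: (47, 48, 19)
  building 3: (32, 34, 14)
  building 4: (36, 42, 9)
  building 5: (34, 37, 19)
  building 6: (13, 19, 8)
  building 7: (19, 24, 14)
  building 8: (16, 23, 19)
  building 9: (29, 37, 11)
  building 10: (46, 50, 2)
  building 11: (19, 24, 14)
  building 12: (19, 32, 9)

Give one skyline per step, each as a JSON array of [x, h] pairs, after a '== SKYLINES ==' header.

== SKYLINES ==
[[29,10],[32,0]]
[[29,10],[32,0],[47,19],[48,0]]
[[29,10],[32,14],[34,0],[47,19],[48,0]]
[[29,10],[32,14],[34,0],[36,9],[42,0],[47,19],[48,0]]
[[29,10],[32,14],[34,19],[37,9],[42,0],[47,19],[48,0]]
[[13,8],[19,0],[29,10],[32,14],[34,19],[37,9],[42,0],[47,19],[48,0]]
[[13,8],[19,14],[24,0],[29,10],[32,14],[34,19],[37,9],[42,0],[47,19],[48,0]]
[[13,8],[16,19],[23,14],[24,0],[29,10],[32,14],[34,19],[37,9],[42,0],[47,19],[48,0]]
[[13,8],[16,19],[23,14],[24,0],[29,11],[32,14],[34,19],[37,9],[42,0],[47,19],[48,0]]
[[13,8],[16,19],[23,14],[24,0],[29,11],[32,14],[34,19],[37,9],[42,0],[46,2],[47,19],[48,2],[50,0]]
[[13,8],[16,19],[23,14],[24,0],[29,11],[32,14],[34,19],[37,9],[42,0],[46,2],[47,19],[48,2],[50,0]]
[[13,8],[16,19],[23,14],[24,9],[29,11],[32,14],[34,19],[37,9],[42,0],[46,2],[47,19],[48,2],[50,0]]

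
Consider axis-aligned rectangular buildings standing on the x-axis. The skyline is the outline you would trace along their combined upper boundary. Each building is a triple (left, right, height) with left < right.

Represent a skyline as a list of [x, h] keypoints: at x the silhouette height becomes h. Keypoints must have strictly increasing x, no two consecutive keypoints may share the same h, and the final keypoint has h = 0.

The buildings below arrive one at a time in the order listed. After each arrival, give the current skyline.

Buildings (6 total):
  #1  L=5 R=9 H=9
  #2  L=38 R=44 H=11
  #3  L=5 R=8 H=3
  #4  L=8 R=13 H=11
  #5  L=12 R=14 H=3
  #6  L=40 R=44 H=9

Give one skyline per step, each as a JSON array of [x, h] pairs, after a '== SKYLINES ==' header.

== SKYLINES ==
[[5,9],[9,0]]
[[5,9],[9,0],[38,11],[44,0]]
[[5,9],[9,0],[38,11],[44,0]]
[[5,9],[8,11],[13,0],[38,11],[44,0]]
[[5,9],[8,11],[13,3],[14,0],[38,11],[44,0]]
[[5,9],[8,11],[13,3],[14,0],[38,11],[44,0]]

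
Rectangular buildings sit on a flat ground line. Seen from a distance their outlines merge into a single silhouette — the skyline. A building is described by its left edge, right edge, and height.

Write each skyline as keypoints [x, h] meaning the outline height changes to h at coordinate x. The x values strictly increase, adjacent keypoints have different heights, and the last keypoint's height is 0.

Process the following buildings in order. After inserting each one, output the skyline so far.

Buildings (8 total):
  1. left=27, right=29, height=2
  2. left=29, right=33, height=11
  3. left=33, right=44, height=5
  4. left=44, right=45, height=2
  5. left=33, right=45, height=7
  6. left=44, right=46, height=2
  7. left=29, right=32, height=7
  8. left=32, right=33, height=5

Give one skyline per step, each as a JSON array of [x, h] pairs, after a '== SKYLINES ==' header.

== SKYLINES ==
[[27,2],[29,0]]
[[27,2],[29,11],[33,0]]
[[27,2],[29,11],[33,5],[44,0]]
[[27,2],[29,11],[33,5],[44,2],[45,0]]
[[27,2],[29,11],[33,7],[45,0]]
[[27,2],[29,11],[33,7],[45,2],[46,0]]
[[27,2],[29,11],[33,7],[45,2],[46,0]]
[[27,2],[29,11],[33,7],[45,2],[46,0]]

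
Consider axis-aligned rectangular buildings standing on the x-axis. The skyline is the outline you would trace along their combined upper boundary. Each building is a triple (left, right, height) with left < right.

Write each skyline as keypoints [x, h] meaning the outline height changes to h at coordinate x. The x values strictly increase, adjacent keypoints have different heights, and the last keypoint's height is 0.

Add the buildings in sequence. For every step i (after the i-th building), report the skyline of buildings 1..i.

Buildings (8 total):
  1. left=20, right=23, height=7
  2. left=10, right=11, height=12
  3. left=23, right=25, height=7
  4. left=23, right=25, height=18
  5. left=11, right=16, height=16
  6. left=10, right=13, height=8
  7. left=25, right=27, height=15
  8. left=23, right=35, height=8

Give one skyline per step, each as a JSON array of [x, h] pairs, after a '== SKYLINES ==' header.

== SKYLINES ==
[[20,7],[23,0]]
[[10,12],[11,0],[20,7],[23,0]]
[[10,12],[11,0],[20,7],[25,0]]
[[10,12],[11,0],[20,7],[23,18],[25,0]]
[[10,12],[11,16],[16,0],[20,7],[23,18],[25,0]]
[[10,12],[11,16],[16,0],[20,7],[23,18],[25,0]]
[[10,12],[11,16],[16,0],[20,7],[23,18],[25,15],[27,0]]
[[10,12],[11,16],[16,0],[20,7],[23,18],[25,15],[27,8],[35,0]]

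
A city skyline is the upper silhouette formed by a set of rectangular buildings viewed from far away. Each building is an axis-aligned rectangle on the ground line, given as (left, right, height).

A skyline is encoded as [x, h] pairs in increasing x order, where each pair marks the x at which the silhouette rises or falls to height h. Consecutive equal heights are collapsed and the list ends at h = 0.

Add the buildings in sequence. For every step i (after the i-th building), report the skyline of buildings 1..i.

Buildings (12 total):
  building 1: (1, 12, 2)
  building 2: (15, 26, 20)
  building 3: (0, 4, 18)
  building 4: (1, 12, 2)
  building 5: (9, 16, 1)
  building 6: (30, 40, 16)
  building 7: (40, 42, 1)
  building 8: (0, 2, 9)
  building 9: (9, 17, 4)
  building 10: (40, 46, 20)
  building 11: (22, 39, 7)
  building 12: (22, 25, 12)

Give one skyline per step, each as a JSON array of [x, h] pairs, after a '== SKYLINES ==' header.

== SKYLINES ==
[[1,2],[12,0]]
[[1,2],[12,0],[15,20],[26,0]]
[[0,18],[4,2],[12,0],[15,20],[26,0]]
[[0,18],[4,2],[12,0],[15,20],[26,0]]
[[0,18],[4,2],[12,1],[15,20],[26,0]]
[[0,18],[4,2],[12,1],[15,20],[26,0],[30,16],[40,0]]
[[0,18],[4,2],[12,1],[15,20],[26,0],[30,16],[40,1],[42,0]]
[[0,18],[4,2],[12,1],[15,20],[26,0],[30,16],[40,1],[42,0]]
[[0,18],[4,2],[9,4],[15,20],[26,0],[30,16],[40,1],[42,0]]
[[0,18],[4,2],[9,4],[15,20],[26,0],[30,16],[40,20],[46,0]]
[[0,18],[4,2],[9,4],[15,20],[26,7],[30,16],[40,20],[46,0]]
[[0,18],[4,2],[9,4],[15,20],[26,7],[30,16],[40,20],[46,0]]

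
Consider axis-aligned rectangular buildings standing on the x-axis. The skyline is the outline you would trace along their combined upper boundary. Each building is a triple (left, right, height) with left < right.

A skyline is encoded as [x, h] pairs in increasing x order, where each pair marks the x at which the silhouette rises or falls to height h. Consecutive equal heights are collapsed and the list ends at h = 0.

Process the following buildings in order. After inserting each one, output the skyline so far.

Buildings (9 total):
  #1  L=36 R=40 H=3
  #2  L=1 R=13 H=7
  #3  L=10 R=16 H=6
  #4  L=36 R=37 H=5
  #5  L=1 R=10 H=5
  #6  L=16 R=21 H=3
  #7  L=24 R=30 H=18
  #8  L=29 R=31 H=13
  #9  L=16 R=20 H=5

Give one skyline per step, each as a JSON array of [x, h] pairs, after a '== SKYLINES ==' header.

== SKYLINES ==
[[36,3],[40,0]]
[[1,7],[13,0],[36,3],[40,0]]
[[1,7],[13,6],[16,0],[36,3],[40,0]]
[[1,7],[13,6],[16,0],[36,5],[37,3],[40,0]]
[[1,7],[13,6],[16,0],[36,5],[37,3],[40,0]]
[[1,7],[13,6],[16,3],[21,0],[36,5],[37,3],[40,0]]
[[1,7],[13,6],[16,3],[21,0],[24,18],[30,0],[36,5],[37,3],[40,0]]
[[1,7],[13,6],[16,3],[21,0],[24,18],[30,13],[31,0],[36,5],[37,3],[40,0]]
[[1,7],[13,6],[16,5],[20,3],[21,0],[24,18],[30,13],[31,0],[36,5],[37,3],[40,0]]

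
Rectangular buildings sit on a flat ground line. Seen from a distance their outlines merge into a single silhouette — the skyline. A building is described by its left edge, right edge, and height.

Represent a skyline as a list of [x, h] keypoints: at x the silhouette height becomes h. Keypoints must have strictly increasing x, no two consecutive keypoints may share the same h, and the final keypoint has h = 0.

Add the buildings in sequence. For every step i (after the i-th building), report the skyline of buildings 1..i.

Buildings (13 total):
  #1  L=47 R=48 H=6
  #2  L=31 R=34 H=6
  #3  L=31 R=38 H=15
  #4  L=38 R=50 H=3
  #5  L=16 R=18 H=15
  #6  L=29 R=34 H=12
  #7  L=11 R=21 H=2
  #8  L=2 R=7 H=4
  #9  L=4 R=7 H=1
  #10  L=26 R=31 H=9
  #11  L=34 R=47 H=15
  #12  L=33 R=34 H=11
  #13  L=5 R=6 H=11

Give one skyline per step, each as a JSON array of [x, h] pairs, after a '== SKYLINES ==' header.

== SKYLINES ==
[[47,6],[48,0]]
[[31,6],[34,0],[47,6],[48,0]]
[[31,15],[38,0],[47,6],[48,0]]
[[31,15],[38,3],[47,6],[48,3],[50,0]]
[[16,15],[18,0],[31,15],[38,3],[47,6],[48,3],[50,0]]
[[16,15],[18,0],[29,12],[31,15],[38,3],[47,6],[48,3],[50,0]]
[[11,2],[16,15],[18,2],[21,0],[29,12],[31,15],[38,3],[47,6],[48,3],[50,0]]
[[2,4],[7,0],[11,2],[16,15],[18,2],[21,0],[29,12],[31,15],[38,3],[47,6],[48,3],[50,0]]
[[2,4],[7,0],[11,2],[16,15],[18,2],[21,0],[29,12],[31,15],[38,3],[47,6],[48,3],[50,0]]
[[2,4],[7,0],[11,2],[16,15],[18,2],[21,0],[26,9],[29,12],[31,15],[38,3],[47,6],[48,3],[50,0]]
[[2,4],[7,0],[11,2],[16,15],[18,2],[21,0],[26,9],[29,12],[31,15],[47,6],[48,3],[50,0]]
[[2,4],[7,0],[11,2],[16,15],[18,2],[21,0],[26,9],[29,12],[31,15],[47,6],[48,3],[50,0]]
[[2,4],[5,11],[6,4],[7,0],[11,2],[16,15],[18,2],[21,0],[26,9],[29,12],[31,15],[47,6],[48,3],[50,0]]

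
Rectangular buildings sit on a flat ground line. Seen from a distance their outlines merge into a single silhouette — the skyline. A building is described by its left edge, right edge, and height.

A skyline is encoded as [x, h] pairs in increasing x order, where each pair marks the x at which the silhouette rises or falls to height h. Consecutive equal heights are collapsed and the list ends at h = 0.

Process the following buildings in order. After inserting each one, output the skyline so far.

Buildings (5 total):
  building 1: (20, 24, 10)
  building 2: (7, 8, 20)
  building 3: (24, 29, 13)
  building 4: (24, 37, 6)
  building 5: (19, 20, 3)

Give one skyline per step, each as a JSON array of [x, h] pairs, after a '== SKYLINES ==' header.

== SKYLINES ==
[[20,10],[24,0]]
[[7,20],[8,0],[20,10],[24,0]]
[[7,20],[8,0],[20,10],[24,13],[29,0]]
[[7,20],[8,0],[20,10],[24,13],[29,6],[37,0]]
[[7,20],[8,0],[19,3],[20,10],[24,13],[29,6],[37,0]]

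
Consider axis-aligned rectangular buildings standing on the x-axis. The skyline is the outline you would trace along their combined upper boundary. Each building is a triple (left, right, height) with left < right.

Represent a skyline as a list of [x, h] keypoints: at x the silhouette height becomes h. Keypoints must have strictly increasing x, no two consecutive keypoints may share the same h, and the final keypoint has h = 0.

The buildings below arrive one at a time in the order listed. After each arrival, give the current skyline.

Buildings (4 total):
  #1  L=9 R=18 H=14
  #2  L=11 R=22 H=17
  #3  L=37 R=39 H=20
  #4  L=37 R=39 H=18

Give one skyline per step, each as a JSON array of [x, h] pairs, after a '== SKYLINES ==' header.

== SKYLINES ==
[[9,14],[18,0]]
[[9,14],[11,17],[22,0]]
[[9,14],[11,17],[22,0],[37,20],[39,0]]
[[9,14],[11,17],[22,0],[37,20],[39,0]]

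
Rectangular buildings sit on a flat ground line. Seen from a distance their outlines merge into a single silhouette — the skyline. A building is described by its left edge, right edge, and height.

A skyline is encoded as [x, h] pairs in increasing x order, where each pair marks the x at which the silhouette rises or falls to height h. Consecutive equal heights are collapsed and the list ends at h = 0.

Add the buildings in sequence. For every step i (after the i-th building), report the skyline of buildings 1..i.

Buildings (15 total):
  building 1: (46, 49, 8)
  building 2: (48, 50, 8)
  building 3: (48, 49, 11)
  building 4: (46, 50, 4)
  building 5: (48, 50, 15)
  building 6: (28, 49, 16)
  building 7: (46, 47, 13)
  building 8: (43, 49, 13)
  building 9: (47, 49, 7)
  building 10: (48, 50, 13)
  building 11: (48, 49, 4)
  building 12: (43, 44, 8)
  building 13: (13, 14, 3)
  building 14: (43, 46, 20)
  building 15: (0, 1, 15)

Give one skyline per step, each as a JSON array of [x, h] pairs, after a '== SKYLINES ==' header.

== SKYLINES ==
[[46,8],[49,0]]
[[46,8],[50,0]]
[[46,8],[48,11],[49,8],[50,0]]
[[46,8],[48,11],[49,8],[50,0]]
[[46,8],[48,15],[50,0]]
[[28,16],[49,15],[50,0]]
[[28,16],[49,15],[50,0]]
[[28,16],[49,15],[50,0]]
[[28,16],[49,15],[50,0]]
[[28,16],[49,15],[50,0]]
[[28,16],[49,15],[50,0]]
[[28,16],[49,15],[50,0]]
[[13,3],[14,0],[28,16],[49,15],[50,0]]
[[13,3],[14,0],[28,16],[43,20],[46,16],[49,15],[50,0]]
[[0,15],[1,0],[13,3],[14,0],[28,16],[43,20],[46,16],[49,15],[50,0]]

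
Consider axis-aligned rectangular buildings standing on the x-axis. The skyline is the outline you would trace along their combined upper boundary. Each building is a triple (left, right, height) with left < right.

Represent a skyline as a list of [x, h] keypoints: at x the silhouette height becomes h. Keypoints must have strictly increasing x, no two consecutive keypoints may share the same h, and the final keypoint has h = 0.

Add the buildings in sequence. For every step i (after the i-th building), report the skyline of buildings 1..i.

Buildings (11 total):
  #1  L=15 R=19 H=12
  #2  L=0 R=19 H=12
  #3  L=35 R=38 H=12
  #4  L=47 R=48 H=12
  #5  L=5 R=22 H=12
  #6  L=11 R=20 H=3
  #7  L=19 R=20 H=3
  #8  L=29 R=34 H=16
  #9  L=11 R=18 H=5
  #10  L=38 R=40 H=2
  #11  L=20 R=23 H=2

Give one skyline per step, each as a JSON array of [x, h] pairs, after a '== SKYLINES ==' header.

== SKYLINES ==
[[15,12],[19,0]]
[[0,12],[19,0]]
[[0,12],[19,0],[35,12],[38,0]]
[[0,12],[19,0],[35,12],[38,0],[47,12],[48,0]]
[[0,12],[22,0],[35,12],[38,0],[47,12],[48,0]]
[[0,12],[22,0],[35,12],[38,0],[47,12],[48,0]]
[[0,12],[22,0],[35,12],[38,0],[47,12],[48,0]]
[[0,12],[22,0],[29,16],[34,0],[35,12],[38,0],[47,12],[48,0]]
[[0,12],[22,0],[29,16],[34,0],[35,12],[38,0],[47,12],[48,0]]
[[0,12],[22,0],[29,16],[34,0],[35,12],[38,2],[40,0],[47,12],[48,0]]
[[0,12],[22,2],[23,0],[29,16],[34,0],[35,12],[38,2],[40,0],[47,12],[48,0]]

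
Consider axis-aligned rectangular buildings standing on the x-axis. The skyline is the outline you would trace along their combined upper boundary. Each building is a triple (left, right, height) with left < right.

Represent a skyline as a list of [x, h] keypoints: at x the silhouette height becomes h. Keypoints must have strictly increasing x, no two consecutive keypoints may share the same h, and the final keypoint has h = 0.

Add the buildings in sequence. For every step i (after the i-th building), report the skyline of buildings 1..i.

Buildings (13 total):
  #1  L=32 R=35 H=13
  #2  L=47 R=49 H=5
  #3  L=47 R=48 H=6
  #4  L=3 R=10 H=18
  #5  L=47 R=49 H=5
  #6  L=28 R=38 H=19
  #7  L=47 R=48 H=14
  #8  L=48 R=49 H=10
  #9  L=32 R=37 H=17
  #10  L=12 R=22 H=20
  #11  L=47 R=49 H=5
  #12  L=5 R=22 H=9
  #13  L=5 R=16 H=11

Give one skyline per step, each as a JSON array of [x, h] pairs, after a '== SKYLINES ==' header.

== SKYLINES ==
[[32,13],[35,0]]
[[32,13],[35,0],[47,5],[49,0]]
[[32,13],[35,0],[47,6],[48,5],[49,0]]
[[3,18],[10,0],[32,13],[35,0],[47,6],[48,5],[49,0]]
[[3,18],[10,0],[32,13],[35,0],[47,6],[48,5],[49,0]]
[[3,18],[10,0],[28,19],[38,0],[47,6],[48,5],[49,0]]
[[3,18],[10,0],[28,19],[38,0],[47,14],[48,5],[49,0]]
[[3,18],[10,0],[28,19],[38,0],[47,14],[48,10],[49,0]]
[[3,18],[10,0],[28,19],[38,0],[47,14],[48,10],[49,0]]
[[3,18],[10,0],[12,20],[22,0],[28,19],[38,0],[47,14],[48,10],[49,0]]
[[3,18],[10,0],[12,20],[22,0],[28,19],[38,0],[47,14],[48,10],[49,0]]
[[3,18],[10,9],[12,20],[22,0],[28,19],[38,0],[47,14],[48,10],[49,0]]
[[3,18],[10,11],[12,20],[22,0],[28,19],[38,0],[47,14],[48,10],[49,0]]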